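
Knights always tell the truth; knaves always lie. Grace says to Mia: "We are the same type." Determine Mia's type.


Grace says: "We are the same type."
Case 1: Grace is a Knight (truth-teller)
  Statement is true → they ARE the same → Mia is also a Knight
Case 2: Grace is a Knave (liar)
  Statement is false → they are NOT the same → Mia is a Knight
In both cases, Mia is a Knight.

Knight


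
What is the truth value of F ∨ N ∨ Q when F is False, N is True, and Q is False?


F = False, N = True, Q = False
Step 1: F ∨ N = False OR True = True
Step 2: True ∨ Q = True OR False = True
OR is true when at least one operand is true.

True


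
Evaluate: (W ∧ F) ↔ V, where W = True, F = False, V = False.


W = True, F = False, V = False
Step 1: W ∧ F = True AND False = False
Step 2: (False) ↔ V: true when both sides have same truth value.
Result: False ↔ False = True

True


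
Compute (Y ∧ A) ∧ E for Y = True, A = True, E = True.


Y = True, A = True, E = True
Step 1: Y ∧ A = True AND True = True
Step 2: True ∧ E = True AND True = True
AND is true only when ALL operands are true.

True


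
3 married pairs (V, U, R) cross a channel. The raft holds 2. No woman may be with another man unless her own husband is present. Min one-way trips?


Label couples V, U, R (H = husband, W = wife).
Counting alone: 6 people, the raft carries 2 and someone must bring it back, so each round trip nets at most +1 on the far side until the last crossing → at least 9 trips. The jealousy constraint makes 9 impossible; the shortest valid schedule has 11:
1. WV+WU →  (far: WV,WU; near: HV,HU,HR,WR)
2. WV ←       (far: WU; near: HV,HU,HR,WV,WR)
3. WV+WR →  (far: WV,WU,WR; near: HV,HU,HR)
4. WV ←       (far: WU,WR; near: HV,HU,HR,WV)
5. HU+HR →  (far: HU,WU,HR,WR; near: HV,WV)
6. HU+WU ←  (far: HR,WR; near: HV,WV,HU,WU)
7. HV+HU →  (far: HV,HU,HR,WR; near: WV,WU)
8. WR ←       (far: HV,HU,HR; near: WV,WU,WR)
9. WV+WU →  (far: HV,WV,HU,WU,HR; near: WR)
10. HR ←      (far: HV,WV,HU,WU; near: HR,WR)
11. HR+WR → (far: all six; near: empty)
In every state each wife is either with her husband or with no other man.
Minimum trips = 11

11


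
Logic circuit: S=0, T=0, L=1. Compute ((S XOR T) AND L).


S XOR T = 0^0 = 0
0 AND 1 = 0

0


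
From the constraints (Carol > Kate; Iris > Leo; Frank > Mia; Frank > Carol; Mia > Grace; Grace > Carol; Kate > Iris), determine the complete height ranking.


Constraints: Carol > Kate; Iris > Leo; Frank > Mia; Frank > Carol; Mia > Grace; Grace > Carol; Kate > Iris
Method: at each step, the next-highest is the one remaining person who never appears on the smaller side of a constraint between remaining people.
  Step 1: remaining {Kate, Carol, Grace, Leo, Mia, Iris, Frank}; on the smaller side: {Kate, Carol, Grace, Leo, Mia, Iris} → Frank is next (Frank > Mia; Frank > Carol).
  Step 2: remaining {Kate, Carol, Grace, Leo, Mia, Iris}; on the smaller side: {Kate, Carol, Grace, Leo, Iris} → Mia is next (Mia > Grace).
  Step 3: remaining {Kate, Carol, Grace, Leo, Iris}; on the smaller side: {Kate, Carol, Leo, Iris} → Grace is next (Grace > Carol).
  Step 4: remaining {Kate, Carol, Leo, Iris}; on the smaller side: {Kate, Leo, Iris} → Carol is next (Carol > Kate).
  Step 5: remaining {Kate, Leo, Iris}; on the smaller side: {Leo, Iris} → Kate is next (Kate > Iris).
  Step 6: remaining {Leo, Iris}; on the smaller side: {Leo} → Iris is next (Iris > Leo).
  Step 7: only Leo remains → lowest.
Final ranking (highest to lowest):

Frank > Mia > Grace > Carol > Kate > Iris > Leo


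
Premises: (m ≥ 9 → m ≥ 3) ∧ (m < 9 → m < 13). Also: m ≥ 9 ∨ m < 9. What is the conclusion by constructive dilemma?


Constructive dilemma: (P → Q) ∧ (R → S), P ∨ R ⊢ Q ∨ S
Premise 1: m ≥ 9 → m ≥ 3
Premise 2: m < 9 → m < 13
Premise 3: m ≥ 9 ∨ m < 9
Case 1: Assuming m ≥ 9, then by Premise 1, m ≥ 3.
Case 2: Assuming m < 9, then by Premise 2, m < 13.
Since one of m ≥ 9 or m < 9 must hold, we get m ≥ 3 or m < 13.

m ≥ 3 or m < 13.


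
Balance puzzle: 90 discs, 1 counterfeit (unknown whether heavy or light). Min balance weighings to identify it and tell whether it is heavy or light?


Let n = 90. 180 possibilities (n discs × lighter/heavier); each weighing has 3 outcomes.
Bound for k weighings: say the first weighing puts j discs on each pan. If it tips, the 2j weighed discs remain suspects (each with a known direction) and k-1 weighings give 3^(k-1) outcomes; 3^(k-1) is odd, so 2j ≤ 3^(k-1) - 1. If it balances, the n - 2j unweighed discs remain with direction unknown: 2(n - 2j) ≤ 3^(k-1) - 1 by the same parity argument. Adding, n ≤ (3^(k-1) - 1) + (3^(k-1) - 1)/2 = (3^k - 3)/2, and the classical three-group strategy achieves this (3 discs in 2 weighings, 12 in 3, 39 in 4, 120 in 5).
So we need the smallest k with (3^k - 3)/2 ≥ 90.
k = 4: (3^4 - 3)/2 = 39 < 90 ✗
k = 5: (3^5 - 3)/2 = 120 ≥ 90 ✓

5


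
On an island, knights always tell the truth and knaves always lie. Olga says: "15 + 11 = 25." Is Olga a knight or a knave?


Statement: "15 + 11 = 25."
Actual: 15 + 11 = 26
Claimed: 25
Statement is FALSE → Olga lies → Knave

Knave


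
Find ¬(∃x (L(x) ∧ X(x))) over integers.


Original: ∃x (L(x) ∧ X(x))
Rule: ¬∀→∃, ¬∃→∀, negate predicate.
Negation: ∀x (¬L(x) ∨ ¬X(x))

∀x (¬L(x) ∨ ¬X(x))


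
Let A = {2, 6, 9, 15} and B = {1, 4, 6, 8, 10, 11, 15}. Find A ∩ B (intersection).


A = {2, 6, 9, 15}
B = {1, 4, 6, 8, 10, 11, 15}
Operation: intersection
Elements in both: 6, 15

{6, 15}


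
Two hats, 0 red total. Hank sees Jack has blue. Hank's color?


Total red = 0, Jack = blue
Red accounted for: 0
Remaining for Hank: 0
Hank's hat is blue.

blue


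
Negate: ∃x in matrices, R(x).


Original: ∃x R(x)
Rule: ¬∀→∃, ¬∃→∀, negate predicate.
Negation: ∀x ¬R(x)

∀x ¬R(x)


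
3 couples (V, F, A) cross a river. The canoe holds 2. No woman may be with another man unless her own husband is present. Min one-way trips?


Label couples V, F, A (H = husband, W = wife).
Counting alone: 6 people, the canoe carries 2 and someone must bring it back, so each round trip nets at most +1 on the far side until the last crossing → at least 9 trips. The jealousy constraint makes 9 impossible; the shortest valid schedule has 11:
1. WV+WF →  (far: WV,WF; near: HV,HF,HA,WA)
2. WV ←       (far: WF; near: HV,HF,HA,WV,WA)
3. WV+WA →  (far: WV,WF,WA; near: HV,HF,HA)
4. WV ←       (far: WF,WA; near: HV,HF,HA,WV)
5. HF+HA →  (far: HF,WF,HA,WA; near: HV,WV)
6. HF+WF ←  (far: HA,WA; near: HV,WV,HF,WF)
7. HV+HF →  (far: HV,HF,HA,WA; near: WV,WF)
8. WA ←       (far: HV,HF,HA; near: WV,WF,WA)
9. WV+WF →  (far: HV,WV,HF,WF,HA; near: WA)
10. HA ←      (far: HV,WV,HF,WF; near: HA,WA)
11. HA+WA → (far: all six; near: empty)
In every state each wife is either with her husband or with no other man.
Minimum trips = 11

11


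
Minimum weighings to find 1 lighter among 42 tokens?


Each weighing has 3 outcomes (left heavy / balance / right heavy), so k weighings distinguish at most 3^k cases; splitting into three near-equal groups achieves this.
Need 3^k ≥ 42: 3^3 = 27 < 42 ≤ 3^4 = 81
k = ⌈log₃(42)⌉ = 4

4


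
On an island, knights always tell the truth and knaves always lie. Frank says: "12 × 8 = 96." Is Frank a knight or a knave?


Statement: "12 × 8 = 96."
Actual: 12 × 8 = 96
Claimed: 96
Statement is TRUE → Frank tells the truth → Knight

Knight


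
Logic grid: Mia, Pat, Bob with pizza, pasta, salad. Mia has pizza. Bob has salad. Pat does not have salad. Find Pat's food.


From clues:
  Bob → salad
  Mia → pizza
By elimination, Pat gets the remaining.

pasta


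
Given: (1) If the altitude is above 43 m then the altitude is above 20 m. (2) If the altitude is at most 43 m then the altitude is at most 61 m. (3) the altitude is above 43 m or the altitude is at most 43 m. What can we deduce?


Constructive dilemma: (P → Q) ∧ (R → S), P ∨ R ⊢ Q ∨ S
Premise 1: the altitude is above 43 m → the altitude is above 20 m
Premise 2: the altitude is at most 43 m → the altitude is at most 61 m
Premise 3: the altitude is above 43 m ∨ the altitude is at most 43 m
Case 1: Assuming the altitude is above 43 m, then by Premise 1, the altitude is above 20 m.
Case 2: Assuming the altitude is at most 43 m, then by Premise 2, the altitude is at most 61 m.
Since one of the altitude is above 43 m or the altitude is at most 43 m must hold, we get the altitude is above 20 m or the altitude is at most 61 m.

The altitude is above 20 m or the altitude is at most 61 m.


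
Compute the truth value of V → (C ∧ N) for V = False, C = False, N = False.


V = False, C = False, N = False
Step 1: C ∧ N = False AND False = False
Step 2: V → (False): false only when V=True and consequent=False.
Result: True

True


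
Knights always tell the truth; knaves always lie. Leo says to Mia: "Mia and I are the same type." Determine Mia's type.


Leo says: "Mia and I are the same type."
Case 1: Leo is a Knight (truth-teller)
  Statement is true → they ARE the same → Mia is also a Knight
Case 2: Leo is a Knave (liar)
  Statement is false → they are NOT the same → Mia is a Knight
In both cases, Mia is a Knight.

Knight


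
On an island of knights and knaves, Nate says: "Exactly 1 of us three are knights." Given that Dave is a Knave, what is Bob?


Nate claims exactly 1 knights among Nate, Dave, Bob.
Given: Dave is a Knave.

Case 1: Nate is a Knight (tells truth)
  Then exactly 1 of the three are knights.
  Counting Nate, Dave: 1 knight(s) so far. Need 0 more → Bob = Knave.
Case 2: Nate is a Knave (lies)
  Then the count is NOT 1.
  If Bob = Knight, count = 1 = 1 → claim would be true, contradicts lie.
  If Bob = Knave, count = 0 ≠ 1 → lie confirmed ✓

Bob is a Knave.

Knave


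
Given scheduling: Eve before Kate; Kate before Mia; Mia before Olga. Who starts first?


Constraints: Eve before Kate; Kate before Mia; Mia before Olga
The first task can have nothing scheduled before it, so it must never appear on the right of a 'before'.
Tasks appearing after some 'before': Kate, Mia, Olga.
The only task not in that list is Eve → it is first.

Eve


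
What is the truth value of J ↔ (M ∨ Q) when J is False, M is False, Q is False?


J = False, M = False, Q = False
Step 1: M ∨ Q = False OR False = False
Step 2: J ↔ (False): true when both sides have same truth value.
Result: False ↔ False = True

True


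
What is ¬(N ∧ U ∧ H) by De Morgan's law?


De Morgan's law: ¬(P ∧ Q ∧ R) ≡ ¬P ∨ ¬Q ∨ ¬R
¬(N ∧ U ∧ H) = ¬N ∨ ¬U ∨ ¬H

¬N ∨ ¬U ∨ ¬H


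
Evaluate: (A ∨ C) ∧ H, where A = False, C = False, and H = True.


A = False, C = False, H = True
Step 1: A ∨ C = False OR False = False
Step 2: False ∧ H = False AND True = False
OR is true when at least one operand is true; AND requires both.

False


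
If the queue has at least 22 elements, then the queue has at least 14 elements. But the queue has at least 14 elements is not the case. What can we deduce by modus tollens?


Modus tollens: P → Q, ¬Q ⊢ ¬P
P: the queue has at least 22 elements
Q: the queue has at least 14 elements
We have P → Q and Q is false.
By modus tollens, P must be false.

It is not the case that the queue has at least 22 elements


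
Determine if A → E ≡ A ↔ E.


Expression 1: A → E
Expression 2: A ↔ E
Truth table (A E | Expr1 Expr2):
  T T |   T     T
  T F |   F     F
  F T |   T     F   ← differ
  F F |   T     T
Counterexample: A=F, E=T gives Expr1 = T but Expr2 = F, so the expressions are NOT logically equivalent.

No


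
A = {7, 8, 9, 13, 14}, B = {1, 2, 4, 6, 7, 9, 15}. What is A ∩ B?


A = {7, 8, 9, 13, 14}
B = {1, 2, 4, 6, 7, 9, 15}
Operation: intersection
Elements in both: 7, 9

{7, 9}


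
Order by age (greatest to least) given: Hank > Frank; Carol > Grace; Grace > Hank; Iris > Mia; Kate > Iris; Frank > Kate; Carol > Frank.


Constraints: Hank > Frank; Carol > Grace; Grace > Hank; Iris > Mia; Kate > Iris; Frank > Kate; Carol > Frank
Method: at each step, the next-highest is the one remaining person who never appears on the smaller side of a constraint between remaining people.
  Step 1: remaining {Iris, Carol, Kate, Grace, Mia, Frank, Hank}; on the smaller side: {Iris, Kate, Grace, Mia, Frank, Hank} → Carol is next (Carol > Grace; Carol > Frank).
  Step 2: remaining {Iris, Kate, Grace, Mia, Frank, Hank}; on the smaller side: {Iris, Kate, Mia, Frank, Hank} → Grace is next (Grace > Hank).
  Step 3: remaining {Iris, Kate, Mia, Frank, Hank}; on the smaller side: {Iris, Kate, Mia, Frank} → Hank is next (Hank > Frank).
  Step 4: remaining {Iris, Kate, Mia, Frank}; on the smaller side: {Iris, Kate, Mia} → Frank is next (Frank > Kate).
  Step 5: remaining {Iris, Kate, Mia}; on the smaller side: {Iris, Mia} → Kate is next (Kate > Iris).
  Step 6: remaining {Iris, Mia}; on the smaller side: {Mia} → Iris is next (Iris > Mia).
  Step 7: only Mia remains → lowest.
Final ranking (highest to lowest):

Carol > Grace > Hank > Frank > Kate > Iris > Mia


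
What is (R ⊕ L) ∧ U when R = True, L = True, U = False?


R = True, L = True, U = False
Step 1: R ⊕ L = True XOR True = False
Step 2: False ∧ U = False AND False = False
XOR true when exactly one of R,L is true; then AND with U.

False


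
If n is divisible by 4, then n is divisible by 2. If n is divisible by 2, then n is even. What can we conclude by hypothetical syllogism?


Hypothetical syllogism: P → Q, Q → R ⊢ P → R
Premise 1: n is divisible by 4 → n is divisible by 2
Premise 2: n is divisible by 2 → n is even
Chain the implications: the middle term (n is divisible by 2) links the two.
Conclusion: If n is divisible by 4, then n is even.

If n is divisible by 4, then n is even.


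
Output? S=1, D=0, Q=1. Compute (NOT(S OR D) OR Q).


S OR D = 1
NOT(1) = 0
0 OR 1 = 1

1


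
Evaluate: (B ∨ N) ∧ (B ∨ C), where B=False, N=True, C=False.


B = False, N = True, C = False
Expression: (B ∨ N) ∧ (B ∨ C)
Step 1: B ∨ N = False OR True = True
Step 2: B ∨ C = False OR False = False
Step 3: (True) ∧ (False) = True AND False = False

False


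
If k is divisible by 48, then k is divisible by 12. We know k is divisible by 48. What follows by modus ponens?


Modus ponens: P → Q, P ⊢ Q
P: k is divisible by 48
Q: k is divisible by 12
We have P → Q and P is true.
By modus ponens, Q must be true.

k is divisible by 12


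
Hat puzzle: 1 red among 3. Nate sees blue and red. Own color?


Total red = 1, seen red = 1
Own red = 1 - 1 = 0
Nate's hat is blue.

blue


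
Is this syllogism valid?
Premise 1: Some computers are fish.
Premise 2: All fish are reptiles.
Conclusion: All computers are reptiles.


Premise 1: Some computers are fish.
Premise 2: All fish are reptiles.
Conclusion: All computers are reptiles.
Fallacy: illicit minor. The minor term (computers) is distributed in the conclusion ('All computers ...') but undistributed in its premise ('Some computers are fish' doesn't cover all computers).
Only 'Some computers are reptiles' follows, not 'All'.

Invalid


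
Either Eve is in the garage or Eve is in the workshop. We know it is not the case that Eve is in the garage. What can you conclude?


Disjunctive syllogism: P ∨ Q, ¬P ⊢ Q
Disjunction: Eve is in the garage ∨ Eve is in the workshop
We know it is not the case that Eve is in the garage.
By disjunctive syllogism, the other disjunct must be true.

Eve is in the workshop


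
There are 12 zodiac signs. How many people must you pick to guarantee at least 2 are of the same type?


Pigeonhole: to guarantee k in one of n categories, need (k-1)×n + 1.
k = 2, n = 12
Minimum = (2-1) × 12 + 1 = 1 × 12 + 1

13


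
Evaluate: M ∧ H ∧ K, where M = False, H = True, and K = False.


M = False, H = True, K = False
Step 1: M ∧ H = False AND True = False
Step 2: (False) ∧ K = (False) AND False = False
AND is true only when ALL operands are true.

False


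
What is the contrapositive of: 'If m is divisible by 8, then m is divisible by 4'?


Original: If m is divisible by 8, then m is divisible by 4
Contrapositive: If ¬Q, then ¬P
Negate Q: not (m is divisible by 4)
Negate P: not (m is divisible by 8)

If not (m is divisible by 4), then not (m is divisible by 8).


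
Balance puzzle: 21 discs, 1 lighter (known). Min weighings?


Each weighing has 3 outcomes (left heavy / balance / right heavy), so k weighings distinguish at most 3^k cases; splitting into three near-equal groups achieves this.
Need 3^k ≥ 21: 3^2 = 9 < 21 ≤ 3^3 = 27
k = ⌈log₃(21)⌉ = 3

3


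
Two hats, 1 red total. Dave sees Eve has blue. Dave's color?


Total red = 1, Eve = blue
Red accounted for: 0
Remaining for Dave: 1
Dave's hat is red.

red


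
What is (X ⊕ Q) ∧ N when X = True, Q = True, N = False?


X = True, Q = True, N = False
Step 1: X ⊕ Q = True XOR True = False
Step 2: False ∧ N = False AND False = False
XOR true when exactly one of X,Q is true; then AND with N.

False


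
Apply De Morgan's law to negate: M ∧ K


De Morgan's law: ¬(P ∧ Q) ≡ ¬P ∨ ¬Q
¬(M ∧ K) = ¬M ∨ ¬K

¬M ∨ ¬K


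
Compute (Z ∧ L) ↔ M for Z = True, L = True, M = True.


Z = True, L = True, M = True
Step 1: Z ∧ L = True AND True = True
Step 2: (True) ↔ M: true when both sides have same truth value.
Result: True ↔ True = True

True


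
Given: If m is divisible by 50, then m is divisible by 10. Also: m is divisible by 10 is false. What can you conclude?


Modus tollens: P → Q, ¬Q ⊢ ¬P
P: m is divisible by 50
Q: m is divisible by 10
We have P → Q and Q is false.
By modus tollens, P must be false.

It is not the case that m is divisible by 50


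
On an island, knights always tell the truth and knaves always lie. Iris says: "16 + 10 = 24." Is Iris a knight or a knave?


Statement: "16 + 10 = 24."
Actual: 16 + 10 = 26
Claimed: 24
Statement is FALSE → Iris lies → Knave

Knave


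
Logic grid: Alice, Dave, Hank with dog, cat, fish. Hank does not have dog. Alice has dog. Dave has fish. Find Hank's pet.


From clues:
  Dave → fish
  Alice → dog
By elimination, Hank gets the remaining.

cat


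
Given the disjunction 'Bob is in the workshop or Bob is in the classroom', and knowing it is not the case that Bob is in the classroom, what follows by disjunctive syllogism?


Disjunctive syllogism: P ∨ Q, ¬P ⊢ Q
Disjunction: Bob is in the workshop ∨ Bob is in the classroom
We know it is not the case that Bob is in the classroom.
By disjunctive syllogism, the other disjunct must be true.

Bob is in the workshop


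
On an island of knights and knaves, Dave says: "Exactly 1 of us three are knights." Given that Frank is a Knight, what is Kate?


Dave claims exactly 1 knights among Dave, Frank, Kate.
Given: Frank is a Knight.

Case 1: Dave is a Knight (tells truth)
  Then exactly 1 of the three are knights.
  Counting Dave, Frank: 2 knight(s) so far. Need -1 more → impossible.
Case 2: Dave is a Knave (lies)
  Then the count is NOT 1.
  If Kate = Knave, count = 1 = 1 → claim would be true, contradicts lie.
  If Kate = Knight, count = 2 ≠ 1 → lie confirmed ✓

Kate is a Knight.

Knight


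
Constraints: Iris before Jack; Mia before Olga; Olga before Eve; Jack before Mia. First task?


Constraints: Iris before Jack; Mia before Olga; Olga before Eve; Jack before Mia
The first task can have nothing scheduled before it, so it must never appear on the right of a 'before'.
Tasks appearing after some 'before': Jack, Olga, Eve, Mia.
The only task not in that list is Iris → it is first.

Iris


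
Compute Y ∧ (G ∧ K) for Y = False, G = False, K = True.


Y = False, G = False, K = True
Step 1: G ∧ K = False AND True = False
Step 2: Y ∧ False = False AND False = False
AND is true only when ALL operands are true.

False


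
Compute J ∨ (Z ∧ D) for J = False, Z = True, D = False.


J = False, Z = True, D = False
Step 1: Z ∧ D = True AND False = False
Step 2: J ∨ False = False OR False = False
AND evaluated first (higher precedence); then OR applied.

False


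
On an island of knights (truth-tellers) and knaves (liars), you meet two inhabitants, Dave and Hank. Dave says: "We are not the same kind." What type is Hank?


Dave says: "We are not the same kind."
Case 1: Dave is a Knight (truth-teller)
  Statement is true → they ARE different → Hank is a Knave
Case 2: Dave is a Knave (liar)
  Statement is false → they are NOT different → Hank is a Knave
In both cases, Hank is a Knave.

Knave


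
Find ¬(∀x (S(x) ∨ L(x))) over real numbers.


Original: ∀x (S(x) ∨ L(x))
Rule: ¬∀→∃, ¬∃→∀, negate predicate.
Negation: ∃x (¬S(x) ∧ ¬L(x))

∃x (¬S(x) ∧ ¬L(x))


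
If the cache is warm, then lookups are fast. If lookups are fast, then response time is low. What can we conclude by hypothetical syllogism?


Hypothetical syllogism: P → Q, Q → R ⊢ P → R
Premise 1: the cache is warm → lookups are fast
Premise 2: lookups are fast → response time is low
Chain the implications: the middle term (lookups are fast) links the two.
Conclusion: If the cache is warm, then response time is low.

If the cache is warm, then response time is low.


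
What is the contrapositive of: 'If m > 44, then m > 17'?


Original: If m > 44, then m > 17
Contrapositive: If ¬Q, then ¬P
Negate Q: not (m > 17)
Negate P: not (m > 44)

If not (m > 17), then not (m > 44).


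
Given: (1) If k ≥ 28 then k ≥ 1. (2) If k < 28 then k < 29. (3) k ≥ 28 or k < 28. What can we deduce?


Constructive dilemma: (P → Q) ∧ (R → S), P ∨ R ⊢ Q ∨ S
Premise 1: k ≥ 28 → k ≥ 1
Premise 2: k < 28 → k < 29
Premise 3: k ≥ 28 ∨ k < 28
Case 1: Assuming k ≥ 28, then by Premise 1, k ≥ 1.
Case 2: Assuming k < 28, then by Premise 2, k < 29.
Since one of k ≥ 28 or k < 28 must hold, we get k ≥ 1 or k < 29.

k ≥ 1 or k < 29.


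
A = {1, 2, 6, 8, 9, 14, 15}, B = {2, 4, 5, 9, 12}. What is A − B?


A = {1, 2, 6, 8, 9, 14, 15}
B = {2, 4, 5, 9, 12}
Operation: difference A − B
In A but not B: 1, 6, 8, 14, 15

{1, 6, 8, 14, 15}


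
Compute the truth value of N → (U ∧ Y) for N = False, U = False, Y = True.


N = False, U = False, Y = True
Step 1: U ∧ Y = False AND True = False
Step 2: N → (False): false only when N=True and consequent=False.
Result: True

True


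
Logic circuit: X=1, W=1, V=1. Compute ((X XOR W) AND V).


X XOR W = 1^1 = 0
0 AND 1 = 0

0


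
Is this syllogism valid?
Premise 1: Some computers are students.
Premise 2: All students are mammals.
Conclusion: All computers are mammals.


Premise 1: Some computers are students.
Premise 2: All students are mammals.
Conclusion: All computers are mammals.
Fallacy: illicit minor. The minor term (computers) is distributed in the conclusion ('All computers ...') but undistributed in its premise ('Some computers are students' doesn't cover all computers).
Only 'Some computers are mammals' follows, not 'All'.

Invalid


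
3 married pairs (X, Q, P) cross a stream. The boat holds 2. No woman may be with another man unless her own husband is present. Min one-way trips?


Label couples X, Q, P (H = husband, W = wife).
Counting alone: 6 people, the boat carries 2 and someone must bring it back, so each round trip nets at most +1 on the far side until the last crossing → at least 9 trips. The jealousy constraint makes 9 impossible; the shortest valid schedule has 11:
1. WX+WQ →  (far: WX,WQ; near: HX,HQ,HP,WP)
2. WX ←       (far: WQ; near: HX,HQ,HP,WX,WP)
3. WX+WP →  (far: WX,WQ,WP; near: HX,HQ,HP)
4. WX ←       (far: WQ,WP; near: HX,HQ,HP,WX)
5. HQ+HP →  (far: HQ,WQ,HP,WP; near: HX,WX)
6. HQ+WQ ←  (far: HP,WP; near: HX,WX,HQ,WQ)
7. HX+HQ →  (far: HX,HQ,HP,WP; near: WX,WQ)
8. WP ←       (far: HX,HQ,HP; near: WX,WQ,WP)
9. WX+WQ →  (far: HX,WX,HQ,WQ,HP; near: WP)
10. HP ←      (far: HX,WX,HQ,WQ; near: HP,WP)
11. HP+WP → (far: all six; near: empty)
In every state each wife is either with her husband or with no other man.
Minimum trips = 11

11


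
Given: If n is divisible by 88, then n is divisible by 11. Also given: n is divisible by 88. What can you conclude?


Modus ponens: P → Q, P ⊢ Q
P: n is divisible by 88
Q: n is divisible by 11
We have P → Q and P is true.
By modus ponens, Q must be true.

n is divisible by 11


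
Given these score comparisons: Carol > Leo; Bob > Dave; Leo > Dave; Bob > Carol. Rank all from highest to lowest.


Constraints: Carol > Leo; Bob > Dave; Leo > Dave; Bob > Carol
Method: at each step, the next-highest is the one remaining person who never appears on the smaller side of a constraint between remaining people.
  Step 1: remaining {Bob, Carol, Leo, Dave}; on the smaller side: {Carol, Leo, Dave} → Bob is next (Bob > Dave; Bob > Carol).
  Step 2: remaining {Carol, Leo, Dave}; on the smaller side: {Leo, Dave} → Carol is next (Carol > Leo).
  Step 3: remaining {Leo, Dave}; on the smaller side: {Dave} → Leo is next (Leo > Dave).
  Step 4: only Dave remains → lowest.
Final ranking (highest to lowest):

Bob > Carol > Leo > Dave


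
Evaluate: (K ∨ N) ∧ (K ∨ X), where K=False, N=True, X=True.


K = False, N = True, X = True
Expression: (K ∨ N) ∧ (K ∨ X)
Step 1: K ∨ N = False OR True = True
Step 2: K ∨ X = False OR True = True
Step 3: (True) ∧ (True) = True AND True = True

True


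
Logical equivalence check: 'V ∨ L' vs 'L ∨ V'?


Expression 1: V ∨ L
Expression 2: L ∨ V
Truth table (V L | Expr1 Expr2):
  T T |   T     T
  T F |   T     T
  F T |   T     T
  F F |   F     F
All 4 rows agree, so the expressions are logically equivalent.

Yes


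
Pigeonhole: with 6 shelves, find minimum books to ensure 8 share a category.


Pigeonhole: to guarantee k in one of n categories, need (k-1)×n + 1.
k = 8, n = 6
Minimum = (8-1) × 6 + 1 = 7 × 6 + 1

43


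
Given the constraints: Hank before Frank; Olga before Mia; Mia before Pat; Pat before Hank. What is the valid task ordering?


Constraints: Hank before Frank; Olga before Mia; Mia before Pat; Pat before Hank
Method: repeatedly schedule the remaining task that has no remaining task required before it.
  Step 1: remaining {Hank, Mia, Pat, Olga, Frank}; every task except Olga still has a predecessor pending → schedule Olga.
  Step 2: remaining {Hank, Mia, Pat, Frank}; every task except Mia still has a predecessor pending → schedule Mia.
  Step 3: remaining {Hank, Pat, Frank}; every task except Pat still has a predecessor pending → schedule Pat.
  Step 4: remaining {Hank, Frank}; every task except Hank still has a predecessor pending → schedule Hank.
  Step 5: only Frank remains → schedule Frank.
Resulting order:

Olga → Mia → Pat → Hank → Frank


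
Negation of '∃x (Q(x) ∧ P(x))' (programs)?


Original: ∃x (Q(x) ∧ P(x))
Rule: ¬∀→∃, ¬∃→∀, negate predicate.
Negation: ∀x (¬Q(x) ∨ ¬P(x))

∀x (¬Q(x) ∨ ¬P(x))


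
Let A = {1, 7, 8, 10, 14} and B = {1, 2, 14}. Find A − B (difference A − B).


A = {1, 7, 8, 10, 14}
B = {1, 2, 14}
Operation: difference A − B
In A but not B: 7, 8, 10

{7, 8, 10}


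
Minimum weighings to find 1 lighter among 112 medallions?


Each weighing has 3 outcomes (left heavy / balance / right heavy), so k weighings distinguish at most 3^k cases; splitting into three near-equal groups achieves this.
Need 3^k ≥ 112: 3^4 = 81 < 112 ≤ 3^5 = 243
k = ⌈log₃(112)⌉ = 5

5


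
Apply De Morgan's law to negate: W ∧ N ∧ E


De Morgan's law: ¬(P ∧ Q ∧ R) ≡ ¬P ∨ ¬Q ∨ ¬R
¬(W ∧ N ∧ E) = ¬W ∨ ¬N ∨ ¬E

¬W ∨ ¬N ∨ ¬E


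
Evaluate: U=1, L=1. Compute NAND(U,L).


U AND L = 1
NOT(1) = 0

0


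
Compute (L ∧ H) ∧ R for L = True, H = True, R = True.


L = True, H = True, R = True
Step 1: L ∧ H = True AND True = True
Step 2: True ∧ R = True AND True = True
AND is true only when ALL operands are true.

True


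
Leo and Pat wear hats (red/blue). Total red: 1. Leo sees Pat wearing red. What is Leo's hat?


Total red = 1, Pat = red
Red accounted for: 1
Remaining for Leo: 0
Leo's hat is blue.

blue


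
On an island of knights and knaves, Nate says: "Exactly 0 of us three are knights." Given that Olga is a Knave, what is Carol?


Nate claims exactly 0 knights among Nate, Olga, Carol.
Given: Olga is a Knave.

Case 1: Nate is a Knight (tells truth)
  Then exactly 0 of the three are knights.
  Counting Nate, Olga: 1 knight(s) so far. Need -1 more → impossible.
Case 2: Nate is a Knave (lies)
  Then the count is NOT 0.
  If Carol = Knave, count = 0 = 0 → claim would be true, contradicts lie.
  If Carol = Knight, count = 1 ≠ 0 → lie confirmed ✓

Carol is a Knight.

Knight


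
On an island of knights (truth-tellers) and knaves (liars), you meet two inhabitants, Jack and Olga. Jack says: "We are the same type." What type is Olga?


Jack says: "We are the same type."
Case 1: Jack is a Knight (truth-teller)
  Statement is true → they ARE the same → Olga is also a Knight
Case 2: Jack is a Knave (liar)
  Statement is false → they are NOT the same → Olga is a Knight
In both cases, Olga is a Knight.

Knight


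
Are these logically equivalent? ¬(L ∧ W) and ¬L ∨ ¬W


Expression 1: ¬(L ∧ W)
Expression 2: ¬L ∨ ¬W
Truth table (L W | Expr1 Expr2):
  T T |   F     F
  T F |   T     T
  F T |   T     T
  F F |   T     T
All 4 rows agree, so the expressions are logically equivalent.

Yes


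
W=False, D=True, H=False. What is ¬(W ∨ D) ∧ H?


W = False, D = True, H = False
Expression: ¬(W ∨ D) ∧ H
Step 1: W ∨ D = False OR True = True
Step 2: ¬(W ∨ D) = NOT True = False
Step 3: (False) ∧ H = False AND False = False

False


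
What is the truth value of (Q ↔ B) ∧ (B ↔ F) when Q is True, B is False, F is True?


Q = True, B = False, F = True
Step 1: Q ↔ B is true when Q and B have the same value. Result: False
Step 2: B ↔ F is true when B and F have the same value. Result: False
Step 3: False ∧ False = False

False


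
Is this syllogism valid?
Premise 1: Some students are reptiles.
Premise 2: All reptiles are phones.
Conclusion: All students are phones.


Premise 1: Some students are reptiles.
Premise 2: All reptiles are phones.
Conclusion: All students are phones.
Fallacy: illicit minor. The minor term (students) is distributed in the conclusion ('All students ...') but undistributed in its premise ('Some students are reptiles' doesn't cover all students).
Only 'Some students are phones' follows, not 'All'.

Invalid


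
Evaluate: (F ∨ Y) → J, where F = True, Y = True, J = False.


F = True, Y = True, J = False
Step 1: F ∨ Y = True OR True = True
Step 2: (True) → J: false only when antecedent=True and J=False.
Result: False

False


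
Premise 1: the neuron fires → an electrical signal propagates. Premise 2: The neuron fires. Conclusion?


Modus ponens: P → Q, P ⊢ Q
P: the neuron fires
Q: an electrical signal propagates
We have P → Q and P is true.
By modus ponens, Q must be true.

An electrical signal propagates


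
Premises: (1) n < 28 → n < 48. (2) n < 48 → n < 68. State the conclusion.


Hypothetical syllogism: P → Q, Q → R ⊢ P → R
Premise 1: n < 28 → n < 48
Premise 2: n < 48 → n < 68
Chain the implications: the middle term (n < 48) links the two.
Conclusion: If n < 28, then n < 68.

If n < 28, then n < 68.


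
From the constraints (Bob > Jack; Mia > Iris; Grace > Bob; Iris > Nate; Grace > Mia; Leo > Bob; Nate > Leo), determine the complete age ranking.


Constraints: Bob > Jack; Mia > Iris; Grace > Bob; Iris > Nate; Grace > Mia; Leo > Bob; Nate > Leo
Method: at each step, the next-highest is the one remaining person who never appears on the smaller side of a constraint between remaining people.
  Step 1: remaining {Nate, Iris, Mia, Jack, Bob, Grace, Leo}; on the smaller side: {Nate, Iris, Mia, Jack, Bob, Leo} → Grace is next (Grace > Bob; Grace > Mia).
  Step 2: remaining {Nate, Iris, Mia, Jack, Bob, Leo}; on the smaller side: {Nate, Iris, Jack, Bob, Leo} → Mia is next (Mia > Iris).
  Step 3: remaining {Nate, Iris, Jack, Bob, Leo}; on the smaller side: {Nate, Jack, Bob, Leo} → Iris is next (Iris > Nate).
  Step 4: remaining {Nate, Jack, Bob, Leo}; on the smaller side: {Jack, Bob, Leo} → Nate is next (Nate > Leo).
  Step 5: remaining {Jack, Bob, Leo}; on the smaller side: {Jack, Bob} → Leo is next (Leo > Bob).
  Step 6: remaining {Jack, Bob}; on the smaller side: {Jack} → Bob is next (Bob > Jack).
  Step 7: only Jack remains → lowest.
Final ranking (highest to lowest):

Grace > Mia > Iris > Nate > Leo > Bob > Jack


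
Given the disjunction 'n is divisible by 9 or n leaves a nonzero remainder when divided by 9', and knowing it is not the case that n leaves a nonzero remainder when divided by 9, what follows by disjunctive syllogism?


Disjunctive syllogism: P ∨ Q, ¬P ⊢ Q
Disjunction: n is divisible by 9 ∨ n leaves a nonzero remainder when divided by 9
We know it is not the case that n leaves a nonzero remainder when divided by 9.
By disjunctive syllogism, the other disjunct must be true.

n is divisible by 9


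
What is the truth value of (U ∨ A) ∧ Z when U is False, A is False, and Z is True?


U = False, A = False, Z = True
Step 1: U ∨ A = False OR False = False
Step 2: False ∧ Z = False AND True = False
OR is true when at least one operand is true; AND requires both.

False


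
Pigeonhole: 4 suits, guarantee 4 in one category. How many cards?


Pigeonhole: to guarantee k in one of n categories, need (k-1)×n + 1.
k = 4, n = 4
Minimum = (4-1) × 4 + 1 = 3 × 4 + 1

13


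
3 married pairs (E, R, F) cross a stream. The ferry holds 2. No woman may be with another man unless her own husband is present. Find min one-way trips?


Label couples E, R, F (H = husband, W = wife).
Counting alone: 6 people, the ferry carries 2 and someone must bring it back, so each round trip nets at most +1 on the far side until the last crossing → at least 9 trips. The jealousy constraint makes 9 impossible; the shortest valid schedule has 11:
1. WE+WR →  (far: WE,WR; near: HE,HR,HF,WF)
2. WE ←       (far: WR; near: HE,HR,HF,WE,WF)
3. WE+WF →  (far: WE,WR,WF; near: HE,HR,HF)
4. WE ←       (far: WR,WF; near: HE,HR,HF,WE)
5. HR+HF →  (far: HR,WR,HF,WF; near: HE,WE)
6. HR+WR ←  (far: HF,WF; near: HE,WE,HR,WR)
7. HE+HR →  (far: HE,HR,HF,WF; near: WE,WR)
8. WF ←       (far: HE,HR,HF; near: WE,WR,WF)
9. WE+WR →  (far: HE,WE,HR,WR,HF; near: WF)
10. HF ←      (far: HE,WE,HR,WR; near: HF,WF)
11. HF+WF → (far: all six; near: empty)
In every state each wife is either with her husband or with no other man.
Minimum trips = 11

11


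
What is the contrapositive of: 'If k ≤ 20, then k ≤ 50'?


Original: If k ≤ 20, then k ≤ 50
Contrapositive: If ¬Q, then ¬P
Negate Q: not (k ≤ 50)
Negate P: not (k ≤ 20)

If not (k ≤ 50), then not (k ≤ 20).


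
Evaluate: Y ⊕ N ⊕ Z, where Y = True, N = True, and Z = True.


Y = True, N = True, Z = True
Step 1: Y ⊕ N = True XOR True = False
Step 2: False ⊕ Z = False XOR True = True
XOR is true when an odd number of operands are true.

True


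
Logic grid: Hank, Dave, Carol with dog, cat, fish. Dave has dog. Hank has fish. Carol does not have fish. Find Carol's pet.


From clues:
  Hank → fish
  Dave → dog
By elimination, Carol gets the remaining.

cat


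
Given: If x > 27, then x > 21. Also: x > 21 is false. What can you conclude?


Modus tollens: P → Q, ¬Q ⊢ ¬P
P: x > 27
Q: x > 21
We have P → Q and Q is false.
By modus tollens, P must be false.

It is not the case that x > 27


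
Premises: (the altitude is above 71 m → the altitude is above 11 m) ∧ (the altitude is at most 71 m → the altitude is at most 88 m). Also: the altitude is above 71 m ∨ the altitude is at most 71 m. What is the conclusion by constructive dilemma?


Constructive dilemma: (P → Q) ∧ (R → S), P ∨ R ⊢ Q ∨ S
Premise 1: the altitude is above 71 m → the altitude is above 11 m
Premise 2: the altitude is at most 71 m → the altitude is at most 88 m
Premise 3: the altitude is above 71 m ∨ the altitude is at most 71 m
Case 1: Assuming the altitude is above 71 m, then by Premise 1, the altitude is above 11 m.
Case 2: Assuming the altitude is at most 71 m, then by Premise 2, the altitude is at most 88 m.
Since one of the altitude is above 71 m or the altitude is at most 71 m must hold, we get the altitude is above 11 m or the altitude is at most 88 m.

The altitude is above 11 m or the altitude is at most 88 m.


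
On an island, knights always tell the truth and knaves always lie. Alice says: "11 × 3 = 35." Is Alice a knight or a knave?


Statement: "11 × 3 = 35."
Actual: 11 × 3 = 33
Claimed: 35
Statement is FALSE → Alice lies → Knave

Knave


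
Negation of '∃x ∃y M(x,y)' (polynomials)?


Original: ∃x ∃y M(x,y)
Rule: ¬∀→∃, ¬∃→∀, negate predicate.
Negation: ∀x ∀y ¬M(x,y)

∀x ∀y ¬M(x,y)


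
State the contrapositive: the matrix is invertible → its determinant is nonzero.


Original: If the matrix is invertible, then its determinant is nonzero
Contrapositive: If ¬Q, then ¬P
Negate Q: not (its determinant is nonzero)
Negate P: not (the matrix is invertible)

If not (its determinant is nonzero), then not (the matrix is invertible).


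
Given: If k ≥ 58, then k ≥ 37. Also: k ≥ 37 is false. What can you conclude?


Modus tollens: P → Q, ¬Q ⊢ ¬P
P: k ≥ 58
Q: k ≥ 37
We have P → Q and Q is false.
By modus tollens, P must be false.

It is not the case that k ≥ 58


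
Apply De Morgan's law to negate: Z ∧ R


De Morgan's law: ¬(P ∧ Q) ≡ ¬P ∨ ¬Q
¬(Z ∧ R) = ¬Z ∨ ¬R

¬Z ∨ ¬R


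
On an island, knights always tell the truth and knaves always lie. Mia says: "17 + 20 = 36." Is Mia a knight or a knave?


Statement: "17 + 20 = 36."
Actual: 17 + 20 = 37
Claimed: 36
Statement is FALSE → Mia lies → Knave

Knave


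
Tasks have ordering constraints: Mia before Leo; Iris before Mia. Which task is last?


Constraints: Mia before Leo; Iris before Mia
The last task can have nothing scheduled after it, so it must never appear on the left of a 'before'.
Tasks appearing before some other task: Mia, Iris.
The only task not in that list is Leo → it is last.

Leo


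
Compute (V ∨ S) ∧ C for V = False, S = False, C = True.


V = False, S = False, C = True
Step 1: V ∨ S = False OR False = False
Step 2: False ∧ C = False AND True = False
OR is true when at least one operand is true; AND requires both.

False


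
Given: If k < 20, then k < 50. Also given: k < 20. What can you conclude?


Modus ponens: P → Q, P ⊢ Q
P: k < 20
Q: k < 50
We have P → Q and P is true.
By modus ponens, Q must be true.

k < 50


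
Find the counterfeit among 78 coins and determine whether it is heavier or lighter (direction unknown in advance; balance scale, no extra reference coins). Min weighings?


Let n = 78. 156 possibilities (n coins × lighter/heavier); each weighing has 3 outcomes.
Bound for k weighings: say the first weighing puts j coins on each pan. If it tips, the 2j weighed coins remain suspects (each with a known direction) and k-1 weighings give 3^(k-1) outcomes; 3^(k-1) is odd, so 2j ≤ 3^(k-1) - 1. If it balances, the n - 2j unweighed coins remain with direction unknown: 2(n - 2j) ≤ 3^(k-1) - 1 by the same parity argument. Adding, n ≤ (3^(k-1) - 1) + (3^(k-1) - 1)/2 = (3^k - 3)/2, and the classical three-group strategy achieves this (3 coins in 2 weighings, 12 in 3, 39 in 4, 120 in 5).
So we need the smallest k with (3^k - 3)/2 ≥ 78.
k = 4: (3^4 - 3)/2 = 39 < 78 ✗
k = 5: (3^5 - 3)/2 = 120 ≥ 78 ✓

5
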